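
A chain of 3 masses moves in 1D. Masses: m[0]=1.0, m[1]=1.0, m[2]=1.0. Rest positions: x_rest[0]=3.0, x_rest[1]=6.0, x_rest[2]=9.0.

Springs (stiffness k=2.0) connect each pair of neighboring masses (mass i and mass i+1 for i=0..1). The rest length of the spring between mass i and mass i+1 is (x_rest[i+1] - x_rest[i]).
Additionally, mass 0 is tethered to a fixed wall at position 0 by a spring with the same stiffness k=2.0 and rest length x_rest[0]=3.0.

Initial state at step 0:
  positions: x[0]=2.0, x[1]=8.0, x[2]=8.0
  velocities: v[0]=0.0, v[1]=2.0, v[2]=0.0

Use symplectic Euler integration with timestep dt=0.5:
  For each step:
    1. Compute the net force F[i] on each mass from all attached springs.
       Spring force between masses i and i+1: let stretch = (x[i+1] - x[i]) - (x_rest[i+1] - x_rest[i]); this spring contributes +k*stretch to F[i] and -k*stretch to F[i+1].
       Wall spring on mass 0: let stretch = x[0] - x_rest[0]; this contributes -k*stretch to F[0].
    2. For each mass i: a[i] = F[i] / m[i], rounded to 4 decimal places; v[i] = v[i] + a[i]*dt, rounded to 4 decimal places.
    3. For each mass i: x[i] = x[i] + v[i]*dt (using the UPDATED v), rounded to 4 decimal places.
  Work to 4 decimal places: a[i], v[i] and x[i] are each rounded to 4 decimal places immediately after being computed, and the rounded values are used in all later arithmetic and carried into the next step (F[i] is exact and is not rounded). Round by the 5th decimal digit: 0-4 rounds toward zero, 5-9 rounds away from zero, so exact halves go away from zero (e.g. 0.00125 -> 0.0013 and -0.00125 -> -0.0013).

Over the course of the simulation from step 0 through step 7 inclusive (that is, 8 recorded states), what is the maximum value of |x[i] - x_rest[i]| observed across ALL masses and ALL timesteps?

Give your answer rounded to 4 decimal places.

Answer: 2.8125

Derivation:
Step 0: x=[2.0000 8.0000 8.0000] v=[0.0000 2.0000 0.0000]
Step 1: x=[4.0000 6.0000 9.5000] v=[4.0000 -4.0000 3.0000]
Step 2: x=[5.0000 4.7500 10.7500] v=[2.0000 -2.5000 2.5000]
Step 3: x=[3.3750 6.6250 10.5000] v=[-3.2500 3.7500 -0.5000]
Step 4: x=[1.6875 8.8125 9.8125] v=[-3.3750 4.3750 -1.3750]
Step 5: x=[2.7188 7.9375 10.1250] v=[2.0625 -1.7500 0.6250]
Step 6: x=[5.0000 5.5469 10.8438] v=[4.5624 -4.7812 1.4375]
Step 7: x=[5.0547 5.5313 10.4141] v=[0.1093 -0.0312 -0.8594]
Max displacement = 2.8125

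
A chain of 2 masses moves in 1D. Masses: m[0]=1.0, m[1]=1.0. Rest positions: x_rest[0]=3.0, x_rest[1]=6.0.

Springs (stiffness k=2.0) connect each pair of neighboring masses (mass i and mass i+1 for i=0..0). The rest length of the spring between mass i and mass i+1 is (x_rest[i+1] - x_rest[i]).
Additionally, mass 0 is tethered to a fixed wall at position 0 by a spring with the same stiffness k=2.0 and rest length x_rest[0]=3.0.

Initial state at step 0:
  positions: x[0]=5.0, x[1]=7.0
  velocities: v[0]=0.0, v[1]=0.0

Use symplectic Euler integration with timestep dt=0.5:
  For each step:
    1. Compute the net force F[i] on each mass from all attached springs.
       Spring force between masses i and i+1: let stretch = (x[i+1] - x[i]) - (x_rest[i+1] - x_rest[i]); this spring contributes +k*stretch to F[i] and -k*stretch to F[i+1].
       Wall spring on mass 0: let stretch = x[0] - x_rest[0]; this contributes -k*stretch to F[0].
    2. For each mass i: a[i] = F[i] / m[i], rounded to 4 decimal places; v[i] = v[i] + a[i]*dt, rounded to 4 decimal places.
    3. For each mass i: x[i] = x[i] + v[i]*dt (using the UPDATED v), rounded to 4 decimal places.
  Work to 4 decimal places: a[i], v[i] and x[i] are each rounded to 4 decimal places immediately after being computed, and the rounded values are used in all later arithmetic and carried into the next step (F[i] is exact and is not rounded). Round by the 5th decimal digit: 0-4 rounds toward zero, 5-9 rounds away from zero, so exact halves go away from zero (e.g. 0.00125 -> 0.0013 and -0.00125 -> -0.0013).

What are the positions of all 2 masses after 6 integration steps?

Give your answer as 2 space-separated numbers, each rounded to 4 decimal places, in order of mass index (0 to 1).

Step 0: x=[5.0000 7.0000] v=[0.0000 0.0000]
Step 1: x=[3.5000 7.5000] v=[-3.0000 1.0000]
Step 2: x=[2.2500 7.5000] v=[-2.5000 0.0000]
Step 3: x=[2.5000 6.3750] v=[0.5000 -2.2500]
Step 4: x=[3.4375 4.8125] v=[1.8750 -3.1250]
Step 5: x=[3.3438 4.0625] v=[-0.1875 -1.5000]
Step 6: x=[1.9375 4.4532] v=[-2.8126 0.7813]

Answer: 1.9375 4.4532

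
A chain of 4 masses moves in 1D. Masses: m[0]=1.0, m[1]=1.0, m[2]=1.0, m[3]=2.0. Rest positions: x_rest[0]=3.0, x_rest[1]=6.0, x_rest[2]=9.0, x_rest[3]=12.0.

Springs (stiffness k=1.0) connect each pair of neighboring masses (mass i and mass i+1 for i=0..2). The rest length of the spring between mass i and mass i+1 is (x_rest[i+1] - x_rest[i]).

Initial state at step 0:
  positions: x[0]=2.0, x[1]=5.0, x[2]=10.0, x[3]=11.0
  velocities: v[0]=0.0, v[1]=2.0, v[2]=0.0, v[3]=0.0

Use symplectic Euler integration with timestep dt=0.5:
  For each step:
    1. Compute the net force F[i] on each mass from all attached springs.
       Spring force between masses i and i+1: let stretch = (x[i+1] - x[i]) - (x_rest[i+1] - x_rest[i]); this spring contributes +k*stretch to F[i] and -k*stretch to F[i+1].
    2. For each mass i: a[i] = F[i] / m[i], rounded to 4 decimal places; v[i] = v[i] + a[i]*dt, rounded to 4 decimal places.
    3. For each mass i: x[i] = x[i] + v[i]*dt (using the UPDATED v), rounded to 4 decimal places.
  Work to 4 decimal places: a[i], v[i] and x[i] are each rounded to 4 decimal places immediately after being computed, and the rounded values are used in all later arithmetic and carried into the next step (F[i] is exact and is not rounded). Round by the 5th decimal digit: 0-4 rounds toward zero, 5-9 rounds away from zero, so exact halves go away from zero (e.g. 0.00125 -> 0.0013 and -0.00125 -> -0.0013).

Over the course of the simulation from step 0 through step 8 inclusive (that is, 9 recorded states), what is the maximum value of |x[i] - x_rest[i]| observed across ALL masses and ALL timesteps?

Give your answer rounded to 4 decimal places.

Answer: 2.4054

Derivation:
Step 0: x=[2.0000 5.0000 10.0000 11.0000] v=[0.0000 2.0000 0.0000 0.0000]
Step 1: x=[2.0000 6.5000 9.0000 11.2500] v=[0.0000 3.0000 -2.0000 0.5000]
Step 2: x=[2.3750 7.5000 7.9375 11.5938] v=[0.7500 2.0000 -2.1250 0.6875]
Step 3: x=[3.2813 7.3281 7.6797 11.8555] v=[1.8125 -0.3438 -0.5156 0.5234]
Step 4: x=[4.4493 6.2324 8.3780 11.9703] v=[2.3359 -2.1914 1.3965 0.2295]
Step 5: x=[5.3131 5.2273 9.4380 12.0110] v=[1.7275 -2.0102 2.1199 0.0814]
Step 6: x=[5.4054 5.2964 10.0886 12.1051] v=[0.1846 0.1381 1.3011 0.1882]
Step 7: x=[4.7205 6.5908 10.0452 12.3222] v=[-1.3699 2.5887 -0.0868 0.4341]
Step 8: x=[3.7531 8.2812 9.7075 12.6297] v=[-1.9348 3.3808 -0.6755 0.6149]
Max displacement = 2.4054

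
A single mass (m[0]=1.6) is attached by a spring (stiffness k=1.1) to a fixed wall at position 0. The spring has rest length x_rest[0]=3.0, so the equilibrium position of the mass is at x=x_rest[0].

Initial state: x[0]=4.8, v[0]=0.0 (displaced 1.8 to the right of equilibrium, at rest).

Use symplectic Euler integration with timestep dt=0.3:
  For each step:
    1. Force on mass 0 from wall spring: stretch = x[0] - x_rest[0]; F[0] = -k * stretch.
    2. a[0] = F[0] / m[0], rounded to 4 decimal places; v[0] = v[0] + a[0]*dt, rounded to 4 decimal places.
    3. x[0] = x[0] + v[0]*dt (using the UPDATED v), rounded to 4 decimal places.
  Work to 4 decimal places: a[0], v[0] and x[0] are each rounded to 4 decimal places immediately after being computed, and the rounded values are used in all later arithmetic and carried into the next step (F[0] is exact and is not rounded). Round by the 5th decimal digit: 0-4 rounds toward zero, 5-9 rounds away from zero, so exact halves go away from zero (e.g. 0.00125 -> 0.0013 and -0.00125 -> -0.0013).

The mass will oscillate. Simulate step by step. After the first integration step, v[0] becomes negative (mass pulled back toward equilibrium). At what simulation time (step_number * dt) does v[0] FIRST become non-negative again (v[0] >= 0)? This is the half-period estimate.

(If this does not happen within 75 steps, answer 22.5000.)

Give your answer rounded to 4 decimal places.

Answer: 3.9000

Derivation:
Step 0: x=[4.8000] v=[0.0000]
Step 1: x=[4.6886] v=[-0.3713]
Step 2: x=[4.4727] v=[-0.7196]
Step 3: x=[4.1657] v=[-1.0234]
Step 4: x=[3.7866] v=[-1.2638]
Step 5: x=[3.3588] v=[-1.4260]
Step 6: x=[2.9088] v=[-1.5000]
Step 7: x=[2.4644] v=[-1.4812]
Step 8: x=[2.0532] v=[-1.3707]
Step 9: x=[1.7006] v=[-1.1754]
Step 10: x=[1.4284] v=[-0.9074]
Step 11: x=[1.2534] v=[-0.5833]
Step 12: x=[1.1865] v=[-0.2231]
Step 13: x=[1.2318] v=[0.1509]
First v>=0 after going negative at step 13, time=3.9000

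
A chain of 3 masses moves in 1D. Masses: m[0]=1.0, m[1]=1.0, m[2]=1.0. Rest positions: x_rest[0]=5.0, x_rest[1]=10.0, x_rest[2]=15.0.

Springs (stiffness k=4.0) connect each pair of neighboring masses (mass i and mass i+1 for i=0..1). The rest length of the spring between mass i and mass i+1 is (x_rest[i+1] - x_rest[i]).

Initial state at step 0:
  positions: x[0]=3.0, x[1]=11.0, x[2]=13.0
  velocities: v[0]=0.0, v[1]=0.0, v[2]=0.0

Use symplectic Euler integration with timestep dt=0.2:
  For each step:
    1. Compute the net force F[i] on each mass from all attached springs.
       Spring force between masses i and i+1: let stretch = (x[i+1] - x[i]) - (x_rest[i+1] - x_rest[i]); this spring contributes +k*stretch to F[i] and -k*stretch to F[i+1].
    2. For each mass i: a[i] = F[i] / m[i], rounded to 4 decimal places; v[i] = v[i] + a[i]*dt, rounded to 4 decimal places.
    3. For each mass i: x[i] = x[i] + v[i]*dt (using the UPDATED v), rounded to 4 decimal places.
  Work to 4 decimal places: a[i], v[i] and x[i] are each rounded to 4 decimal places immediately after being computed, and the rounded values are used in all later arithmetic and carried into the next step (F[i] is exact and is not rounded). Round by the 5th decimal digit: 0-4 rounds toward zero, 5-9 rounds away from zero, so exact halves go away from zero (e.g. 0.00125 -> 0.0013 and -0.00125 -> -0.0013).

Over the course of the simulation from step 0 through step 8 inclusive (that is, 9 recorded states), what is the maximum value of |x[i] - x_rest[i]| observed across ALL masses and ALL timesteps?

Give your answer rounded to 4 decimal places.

Step 0: x=[3.0000 11.0000 13.0000] v=[0.0000 0.0000 0.0000]
Step 1: x=[3.4800 10.0400 13.4800] v=[2.4000 -4.8000 2.4000]
Step 2: x=[4.2096 8.5808 14.2096] v=[3.6480 -7.2960 3.6480]
Step 3: x=[4.8386 7.3228 14.8386] v=[3.1450 -6.2899 3.1450]
Step 4: x=[5.0651 6.8699 15.0651] v=[1.1324 -2.2646 1.1324]
Step 5: x=[4.7803 7.4394 14.7803] v=[-1.4238 2.8477 -1.4238]
Step 6: x=[4.1210 8.7580 14.1210] v=[-3.2965 6.5931 -3.2965]
Step 7: x=[3.4036 10.1928 13.4036] v=[-3.5869 7.1739 -3.5869]
Step 8: x=[2.9725 11.0550 12.9725] v=[-2.1555 4.3112 -2.1555]
Max displacement = 3.1301

Answer: 3.1301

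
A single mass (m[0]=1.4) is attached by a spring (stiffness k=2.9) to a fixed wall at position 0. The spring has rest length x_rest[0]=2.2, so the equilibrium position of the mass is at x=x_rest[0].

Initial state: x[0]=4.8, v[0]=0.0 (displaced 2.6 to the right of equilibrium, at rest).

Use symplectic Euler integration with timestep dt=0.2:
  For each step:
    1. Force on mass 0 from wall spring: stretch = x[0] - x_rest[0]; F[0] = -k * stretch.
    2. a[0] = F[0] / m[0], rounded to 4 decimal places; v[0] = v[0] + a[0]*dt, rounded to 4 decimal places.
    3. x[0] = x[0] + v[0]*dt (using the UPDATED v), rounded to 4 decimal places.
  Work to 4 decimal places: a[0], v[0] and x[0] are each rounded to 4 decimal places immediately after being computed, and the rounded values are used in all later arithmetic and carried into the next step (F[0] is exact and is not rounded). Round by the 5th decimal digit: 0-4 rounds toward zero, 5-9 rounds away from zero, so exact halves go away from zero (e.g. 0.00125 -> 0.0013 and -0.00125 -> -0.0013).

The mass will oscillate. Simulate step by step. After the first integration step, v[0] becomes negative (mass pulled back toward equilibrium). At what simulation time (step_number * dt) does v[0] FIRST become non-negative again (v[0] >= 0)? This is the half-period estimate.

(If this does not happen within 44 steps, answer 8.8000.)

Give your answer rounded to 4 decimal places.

Answer: 2.2000

Derivation:
Step 0: x=[4.8000] v=[0.0000]
Step 1: x=[4.5846] v=[-1.0771]
Step 2: x=[4.1716] v=[-2.0650]
Step 3: x=[3.5952] v=[-2.8818]
Step 4: x=[2.9032] v=[-3.4598]
Step 5: x=[2.1530] v=[-3.7511]
Step 6: x=[1.4067] v=[-3.7316]
Step 7: x=[0.7261] v=[-3.4029]
Step 8: x=[0.1676] v=[-2.7923]
Step 9: x=[-0.2225] v=[-1.9503]
Step 10: x=[-0.4118] v=[-0.9467]
Step 11: x=[-0.3847] v=[0.1353]
First v>=0 after going negative at step 11, time=2.2000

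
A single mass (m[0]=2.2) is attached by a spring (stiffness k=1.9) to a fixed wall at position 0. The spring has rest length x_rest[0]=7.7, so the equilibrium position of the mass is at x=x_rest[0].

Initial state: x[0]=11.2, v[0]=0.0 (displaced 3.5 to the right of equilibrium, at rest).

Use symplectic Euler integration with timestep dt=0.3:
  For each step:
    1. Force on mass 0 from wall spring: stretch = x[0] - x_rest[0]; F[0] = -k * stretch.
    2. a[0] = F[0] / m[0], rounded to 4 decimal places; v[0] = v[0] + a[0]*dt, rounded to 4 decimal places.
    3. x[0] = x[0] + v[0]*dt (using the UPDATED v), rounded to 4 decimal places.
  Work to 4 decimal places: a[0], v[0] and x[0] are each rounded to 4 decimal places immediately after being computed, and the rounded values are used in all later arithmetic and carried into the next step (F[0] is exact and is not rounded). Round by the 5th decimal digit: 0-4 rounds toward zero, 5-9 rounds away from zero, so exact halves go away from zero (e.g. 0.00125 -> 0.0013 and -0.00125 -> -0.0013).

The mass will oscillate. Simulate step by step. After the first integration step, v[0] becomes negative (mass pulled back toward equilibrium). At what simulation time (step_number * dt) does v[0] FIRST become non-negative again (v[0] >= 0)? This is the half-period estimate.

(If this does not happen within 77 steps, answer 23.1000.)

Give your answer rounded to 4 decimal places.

Answer: 3.6000

Derivation:
Step 0: x=[11.2000] v=[0.0000]
Step 1: x=[10.9280] v=[-0.9068]
Step 2: x=[10.4051] v=[-1.7431]
Step 3: x=[9.6719] v=[-2.4440]
Step 4: x=[8.7854] v=[-2.9549]
Step 5: x=[7.8146] v=[-3.2361]
Step 6: x=[6.8349] v=[-3.2658]
Step 7: x=[5.9224] v=[-3.0417]
Step 8: x=[5.1481] v=[-2.5811]
Step 9: x=[4.5721] v=[-1.9199]
Step 10: x=[4.2393] v=[-1.1095]
Step 11: x=[4.1754] v=[-0.2129]
Step 12: x=[4.3855] v=[0.7003]
First v>=0 after going negative at step 12, time=3.6000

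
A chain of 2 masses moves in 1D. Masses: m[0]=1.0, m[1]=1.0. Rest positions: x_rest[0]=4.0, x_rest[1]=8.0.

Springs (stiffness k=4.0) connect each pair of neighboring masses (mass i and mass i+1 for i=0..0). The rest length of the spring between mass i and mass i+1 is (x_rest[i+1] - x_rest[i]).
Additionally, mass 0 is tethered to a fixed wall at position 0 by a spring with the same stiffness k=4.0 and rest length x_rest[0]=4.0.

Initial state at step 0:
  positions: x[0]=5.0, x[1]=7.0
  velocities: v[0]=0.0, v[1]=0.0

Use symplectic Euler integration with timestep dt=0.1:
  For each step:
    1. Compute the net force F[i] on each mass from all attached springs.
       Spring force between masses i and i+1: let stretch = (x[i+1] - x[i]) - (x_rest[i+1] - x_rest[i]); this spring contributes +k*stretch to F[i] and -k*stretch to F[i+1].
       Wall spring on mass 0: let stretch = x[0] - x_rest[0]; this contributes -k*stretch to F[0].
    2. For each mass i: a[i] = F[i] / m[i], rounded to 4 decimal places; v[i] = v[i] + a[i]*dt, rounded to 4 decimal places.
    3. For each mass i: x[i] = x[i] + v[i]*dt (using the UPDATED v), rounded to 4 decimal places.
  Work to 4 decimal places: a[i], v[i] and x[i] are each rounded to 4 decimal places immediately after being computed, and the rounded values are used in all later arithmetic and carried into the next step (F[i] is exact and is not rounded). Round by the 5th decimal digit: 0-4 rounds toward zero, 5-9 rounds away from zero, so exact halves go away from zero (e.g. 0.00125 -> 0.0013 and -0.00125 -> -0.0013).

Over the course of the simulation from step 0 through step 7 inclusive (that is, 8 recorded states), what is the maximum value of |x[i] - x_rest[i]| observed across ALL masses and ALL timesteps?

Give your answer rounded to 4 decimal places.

Answer: 1.0072

Derivation:
Step 0: x=[5.0000 7.0000] v=[0.0000 0.0000]
Step 1: x=[4.8800 7.0800] v=[-1.2000 0.8000]
Step 2: x=[4.6528 7.2320] v=[-2.2720 1.5200]
Step 3: x=[4.3427 7.4408] v=[-3.1014 2.0883]
Step 4: x=[3.9828 7.6857] v=[-3.5992 2.4491]
Step 5: x=[3.6117 7.9425] v=[-3.7112 2.5679]
Step 6: x=[3.2693 8.1861] v=[-3.4236 2.4356]
Step 7: x=[2.9928 8.3930] v=[-2.7646 2.0689]
Max displacement = 1.0072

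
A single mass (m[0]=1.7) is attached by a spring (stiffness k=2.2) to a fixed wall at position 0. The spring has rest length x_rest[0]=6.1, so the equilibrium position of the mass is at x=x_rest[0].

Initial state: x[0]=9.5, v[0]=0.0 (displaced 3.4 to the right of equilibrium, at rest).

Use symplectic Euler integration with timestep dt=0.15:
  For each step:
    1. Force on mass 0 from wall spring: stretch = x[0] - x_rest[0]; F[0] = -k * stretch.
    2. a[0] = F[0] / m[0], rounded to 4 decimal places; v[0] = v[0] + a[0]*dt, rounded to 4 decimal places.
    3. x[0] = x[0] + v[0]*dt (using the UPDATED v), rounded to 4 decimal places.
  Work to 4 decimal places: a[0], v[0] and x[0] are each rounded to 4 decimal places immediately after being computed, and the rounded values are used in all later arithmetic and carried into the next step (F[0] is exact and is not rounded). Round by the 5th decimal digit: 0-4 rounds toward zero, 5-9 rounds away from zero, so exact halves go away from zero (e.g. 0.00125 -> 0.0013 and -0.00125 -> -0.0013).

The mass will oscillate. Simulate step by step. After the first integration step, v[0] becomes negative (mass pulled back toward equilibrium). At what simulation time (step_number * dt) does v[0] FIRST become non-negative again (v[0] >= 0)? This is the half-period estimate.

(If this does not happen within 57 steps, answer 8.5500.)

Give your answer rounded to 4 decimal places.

Answer: 2.8500

Derivation:
Step 0: x=[9.5000] v=[0.0000]
Step 1: x=[9.4010] v=[-0.6600]
Step 2: x=[9.2059] v=[-1.3008]
Step 3: x=[8.9203] v=[-1.9037]
Step 4: x=[8.5526] v=[-2.4512]
Step 5: x=[8.1135] v=[-2.9273]
Step 6: x=[7.6158] v=[-3.3182]
Step 7: x=[7.0739] v=[-3.6124]
Step 8: x=[6.5037] v=[-3.8014]
Step 9: x=[5.9217] v=[-3.8798]
Step 10: x=[5.3449] v=[-3.8452]
Step 11: x=[4.7901] v=[-3.6986]
Step 12: x=[4.2735] v=[-3.4443]
Step 13: x=[3.8100] v=[-3.0897]
Step 14: x=[3.4132] v=[-2.6452]
Step 15: x=[3.0946] v=[-2.1237]
Step 16: x=[2.8636] v=[-1.5403]
Step 17: x=[2.7268] v=[-0.9121]
Step 18: x=[2.6882] v=[-0.2573]
Step 19: x=[2.7490] v=[0.4050]
First v>=0 after going negative at step 19, time=2.8500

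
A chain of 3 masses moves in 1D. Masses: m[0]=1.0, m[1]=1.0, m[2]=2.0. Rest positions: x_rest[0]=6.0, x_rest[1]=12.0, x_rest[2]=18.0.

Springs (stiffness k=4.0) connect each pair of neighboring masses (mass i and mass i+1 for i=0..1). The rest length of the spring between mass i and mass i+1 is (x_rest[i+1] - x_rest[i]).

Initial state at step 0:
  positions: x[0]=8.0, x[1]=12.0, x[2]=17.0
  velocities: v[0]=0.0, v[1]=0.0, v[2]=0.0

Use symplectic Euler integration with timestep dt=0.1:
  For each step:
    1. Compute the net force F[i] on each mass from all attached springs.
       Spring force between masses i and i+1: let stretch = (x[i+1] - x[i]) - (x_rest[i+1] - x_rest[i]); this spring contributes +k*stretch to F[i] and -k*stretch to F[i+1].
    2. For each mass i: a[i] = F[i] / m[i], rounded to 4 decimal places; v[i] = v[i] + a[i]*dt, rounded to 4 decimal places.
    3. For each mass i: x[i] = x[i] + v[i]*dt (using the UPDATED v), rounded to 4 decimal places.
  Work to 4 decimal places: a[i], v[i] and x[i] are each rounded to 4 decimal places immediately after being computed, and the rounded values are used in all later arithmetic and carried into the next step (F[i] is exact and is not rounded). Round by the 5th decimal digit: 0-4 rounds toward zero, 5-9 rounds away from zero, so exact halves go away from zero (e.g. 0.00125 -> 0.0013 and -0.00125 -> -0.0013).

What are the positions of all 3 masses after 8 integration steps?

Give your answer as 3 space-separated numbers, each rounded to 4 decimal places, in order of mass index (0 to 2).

Answer: 5.9557 12.5328 17.7558

Derivation:
Step 0: x=[8.0000 12.0000 17.0000] v=[0.0000 0.0000 0.0000]
Step 1: x=[7.9200 12.0400 17.0200] v=[-0.8000 0.4000 0.2000]
Step 2: x=[7.7648 12.1144 17.0604] v=[-1.5520 0.7440 0.4040]
Step 3: x=[7.5436 12.2127 17.1219] v=[-2.2122 0.9826 0.6148]
Step 4: x=[7.2691 12.3206 17.2052] v=[-2.7446 1.0786 0.8330]
Step 5: x=[6.9567 12.4218 17.3108] v=[-3.1240 1.0118 1.0561]
Step 6: x=[6.6229 12.4999 17.4386] v=[-3.3380 0.7814 1.2783]
Step 7: x=[6.2842 12.5405 17.5877] v=[-3.3872 0.4061 1.4906]
Step 8: x=[5.9557 12.5328 17.7558] v=[-3.2847 -0.0775 1.6812]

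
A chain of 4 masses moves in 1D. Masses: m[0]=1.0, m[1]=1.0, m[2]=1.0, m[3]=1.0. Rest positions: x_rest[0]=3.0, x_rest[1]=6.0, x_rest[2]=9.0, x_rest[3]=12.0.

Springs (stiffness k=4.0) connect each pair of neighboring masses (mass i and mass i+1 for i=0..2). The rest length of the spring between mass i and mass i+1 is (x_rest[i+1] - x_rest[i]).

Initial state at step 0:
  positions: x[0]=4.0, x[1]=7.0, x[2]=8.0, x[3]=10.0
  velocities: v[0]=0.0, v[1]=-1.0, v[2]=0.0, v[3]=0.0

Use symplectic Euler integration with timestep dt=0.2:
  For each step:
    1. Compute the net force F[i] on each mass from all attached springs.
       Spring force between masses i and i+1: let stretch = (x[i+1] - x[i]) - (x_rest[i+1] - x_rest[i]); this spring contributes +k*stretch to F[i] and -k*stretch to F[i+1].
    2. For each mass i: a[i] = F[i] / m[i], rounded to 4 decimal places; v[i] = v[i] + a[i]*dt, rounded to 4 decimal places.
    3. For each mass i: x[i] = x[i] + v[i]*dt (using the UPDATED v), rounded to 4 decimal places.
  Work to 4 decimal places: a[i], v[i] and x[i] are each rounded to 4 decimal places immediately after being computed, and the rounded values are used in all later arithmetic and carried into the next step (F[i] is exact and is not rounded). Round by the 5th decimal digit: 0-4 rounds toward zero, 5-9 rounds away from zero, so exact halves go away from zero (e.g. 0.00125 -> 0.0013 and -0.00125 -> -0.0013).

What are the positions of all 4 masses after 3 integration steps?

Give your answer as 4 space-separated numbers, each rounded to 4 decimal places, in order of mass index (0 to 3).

Step 0: x=[4.0000 7.0000 8.0000 10.0000] v=[0.0000 -1.0000 0.0000 0.0000]
Step 1: x=[4.0000 6.4800 8.1600 10.1600] v=[0.0000 -2.6000 0.8000 0.8000]
Step 2: x=[3.9168 5.8320 8.3712 10.4800] v=[-0.4160 -3.2400 1.0560 1.6000]
Step 3: x=[3.6600 5.2838 8.5135 10.9426] v=[-1.2838 -2.7408 0.7117 2.3130]

Answer: 3.6600 5.2838 8.5135 10.9426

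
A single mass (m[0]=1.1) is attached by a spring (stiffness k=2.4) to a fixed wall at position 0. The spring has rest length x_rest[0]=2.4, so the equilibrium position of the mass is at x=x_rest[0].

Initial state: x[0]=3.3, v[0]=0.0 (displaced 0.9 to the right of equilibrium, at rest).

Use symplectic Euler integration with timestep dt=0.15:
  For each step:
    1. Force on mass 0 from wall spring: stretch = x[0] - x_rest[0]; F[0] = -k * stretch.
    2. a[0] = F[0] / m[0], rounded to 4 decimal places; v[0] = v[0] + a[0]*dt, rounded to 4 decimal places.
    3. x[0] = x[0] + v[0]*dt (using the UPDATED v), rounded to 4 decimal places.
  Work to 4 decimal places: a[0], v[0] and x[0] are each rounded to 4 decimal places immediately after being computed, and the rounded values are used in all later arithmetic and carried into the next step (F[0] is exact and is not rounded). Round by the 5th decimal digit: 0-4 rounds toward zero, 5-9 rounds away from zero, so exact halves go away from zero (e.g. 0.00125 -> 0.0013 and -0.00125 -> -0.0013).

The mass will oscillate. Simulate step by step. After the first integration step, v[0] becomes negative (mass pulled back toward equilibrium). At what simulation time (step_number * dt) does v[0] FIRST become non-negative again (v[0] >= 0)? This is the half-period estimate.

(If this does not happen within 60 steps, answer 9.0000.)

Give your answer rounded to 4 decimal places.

Answer: 2.2500

Derivation:
Step 0: x=[3.3000] v=[0.0000]
Step 1: x=[3.2558] v=[-0.2945]
Step 2: x=[3.1696] v=[-0.5746]
Step 3: x=[3.0456] v=[-0.8265]
Step 4: x=[2.8899] v=[-1.0378]
Step 5: x=[2.7102] v=[-1.1981]
Step 6: x=[2.5153] v=[-1.2996]
Step 7: x=[2.3147] v=[-1.3373]
Step 8: x=[2.1183] v=[-1.3094]
Step 9: x=[1.9357] v=[-1.2172]
Step 10: x=[1.7759] v=[-1.0653]
Step 11: x=[1.6468] v=[-0.8610]
Step 12: x=[1.5546] v=[-0.6145]
Step 13: x=[1.5039] v=[-0.3378]
Step 14: x=[1.4972] v=[-0.0445]
Step 15: x=[1.5349] v=[0.2510]
First v>=0 after going negative at step 15, time=2.2500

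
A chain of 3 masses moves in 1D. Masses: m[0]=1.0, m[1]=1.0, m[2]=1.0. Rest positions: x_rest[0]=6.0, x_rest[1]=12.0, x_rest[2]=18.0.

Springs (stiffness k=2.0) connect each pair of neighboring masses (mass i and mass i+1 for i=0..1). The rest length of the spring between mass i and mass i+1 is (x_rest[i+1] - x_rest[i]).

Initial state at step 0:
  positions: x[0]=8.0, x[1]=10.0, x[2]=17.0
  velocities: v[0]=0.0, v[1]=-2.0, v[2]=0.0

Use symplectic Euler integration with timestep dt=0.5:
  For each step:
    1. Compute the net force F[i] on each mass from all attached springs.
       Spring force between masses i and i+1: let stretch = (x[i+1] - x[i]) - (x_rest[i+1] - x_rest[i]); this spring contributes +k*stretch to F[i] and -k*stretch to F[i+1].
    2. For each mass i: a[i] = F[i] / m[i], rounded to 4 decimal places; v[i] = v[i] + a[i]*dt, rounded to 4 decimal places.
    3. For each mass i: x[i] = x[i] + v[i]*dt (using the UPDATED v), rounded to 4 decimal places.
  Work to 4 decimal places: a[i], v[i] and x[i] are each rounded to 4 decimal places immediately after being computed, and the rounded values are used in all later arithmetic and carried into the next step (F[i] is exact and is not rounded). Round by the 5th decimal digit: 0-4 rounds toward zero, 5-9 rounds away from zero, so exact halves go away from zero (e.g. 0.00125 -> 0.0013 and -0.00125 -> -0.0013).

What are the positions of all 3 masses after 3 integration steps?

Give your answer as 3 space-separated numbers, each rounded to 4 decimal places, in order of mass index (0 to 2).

Answer: 3.0000 11.3750 17.6250

Derivation:
Step 0: x=[8.0000 10.0000 17.0000] v=[0.0000 -2.0000 0.0000]
Step 1: x=[6.0000 11.5000 16.5000] v=[-4.0000 3.0000 -1.0000]
Step 2: x=[3.7500 12.7500 16.5000] v=[-4.5000 2.5000 0.0000]
Step 3: x=[3.0000 11.3750 17.6250] v=[-1.5000 -2.7500 2.2500]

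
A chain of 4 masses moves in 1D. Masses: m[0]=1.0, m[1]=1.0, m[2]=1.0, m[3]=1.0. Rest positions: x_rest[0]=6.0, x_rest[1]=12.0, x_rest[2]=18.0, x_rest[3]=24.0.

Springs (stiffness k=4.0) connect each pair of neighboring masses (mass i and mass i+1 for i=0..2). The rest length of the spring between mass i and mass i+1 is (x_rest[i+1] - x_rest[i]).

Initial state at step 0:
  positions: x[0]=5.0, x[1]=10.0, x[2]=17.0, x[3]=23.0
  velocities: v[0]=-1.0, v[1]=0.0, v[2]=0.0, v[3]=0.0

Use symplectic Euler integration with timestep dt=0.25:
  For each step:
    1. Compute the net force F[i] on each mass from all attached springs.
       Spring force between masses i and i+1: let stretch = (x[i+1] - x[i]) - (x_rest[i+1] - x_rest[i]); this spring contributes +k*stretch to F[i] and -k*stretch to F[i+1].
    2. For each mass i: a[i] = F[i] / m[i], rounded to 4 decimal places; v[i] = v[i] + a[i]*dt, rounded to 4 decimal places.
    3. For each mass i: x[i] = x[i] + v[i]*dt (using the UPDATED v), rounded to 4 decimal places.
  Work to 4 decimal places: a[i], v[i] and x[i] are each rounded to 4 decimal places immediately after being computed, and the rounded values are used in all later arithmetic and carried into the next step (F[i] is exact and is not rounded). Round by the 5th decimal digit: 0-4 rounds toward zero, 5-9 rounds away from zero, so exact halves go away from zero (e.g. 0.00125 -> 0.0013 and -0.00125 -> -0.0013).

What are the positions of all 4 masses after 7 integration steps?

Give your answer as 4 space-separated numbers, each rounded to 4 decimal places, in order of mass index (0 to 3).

Answer: 4.7384 9.8024 16.2971 22.4122

Derivation:
Step 0: x=[5.0000 10.0000 17.0000 23.0000] v=[-1.0000 0.0000 0.0000 0.0000]
Step 1: x=[4.5000 10.5000 16.7500 23.0000] v=[-2.0000 2.0000 -1.0000 0.0000]
Step 2: x=[4.0000 11.0625 16.5000 22.9375] v=[-2.0000 2.2500 -1.0000 -0.2500]
Step 3: x=[3.7656 11.2188 16.5000 22.7656] v=[-0.9375 0.6250 0.0000 -0.6875]
Step 4: x=[3.8945 10.8321 16.7461 22.5273] v=[0.5157 -1.5470 0.9844 -0.9531]
Step 5: x=[4.2578 10.1895 16.9590 22.3437] v=[1.4533 -2.5706 0.8516 -0.7343]
Step 6: x=[4.6041 9.7563 16.8257 22.3140] v=[1.3850 -1.7328 -0.5332 -0.1190]
Step 7: x=[4.7384 9.8024 16.2971 22.4122] v=[0.5372 0.1844 -2.1143 0.3927]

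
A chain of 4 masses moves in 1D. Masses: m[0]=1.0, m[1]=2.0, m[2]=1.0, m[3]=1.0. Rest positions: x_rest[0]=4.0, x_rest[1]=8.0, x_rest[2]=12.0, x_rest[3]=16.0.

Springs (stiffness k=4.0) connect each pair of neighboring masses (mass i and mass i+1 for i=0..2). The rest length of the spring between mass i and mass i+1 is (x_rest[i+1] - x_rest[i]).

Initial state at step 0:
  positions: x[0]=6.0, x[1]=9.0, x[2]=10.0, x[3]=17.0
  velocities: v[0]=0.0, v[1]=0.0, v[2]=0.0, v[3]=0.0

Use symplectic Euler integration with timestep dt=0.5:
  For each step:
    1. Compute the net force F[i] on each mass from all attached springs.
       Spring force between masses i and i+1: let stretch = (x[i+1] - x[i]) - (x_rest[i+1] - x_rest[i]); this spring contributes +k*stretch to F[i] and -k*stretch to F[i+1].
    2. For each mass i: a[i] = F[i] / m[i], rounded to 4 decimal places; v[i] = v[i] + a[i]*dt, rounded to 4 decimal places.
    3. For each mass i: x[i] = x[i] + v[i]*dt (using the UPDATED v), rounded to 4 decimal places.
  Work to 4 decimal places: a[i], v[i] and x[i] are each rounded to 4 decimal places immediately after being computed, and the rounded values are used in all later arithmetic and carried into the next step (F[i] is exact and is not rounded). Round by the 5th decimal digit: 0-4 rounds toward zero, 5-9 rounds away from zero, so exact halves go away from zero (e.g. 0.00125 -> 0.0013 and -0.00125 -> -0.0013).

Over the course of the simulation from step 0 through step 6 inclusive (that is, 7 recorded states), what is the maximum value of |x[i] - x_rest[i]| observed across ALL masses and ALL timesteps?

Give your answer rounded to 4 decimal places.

Answer: 4.0000

Derivation:
Step 0: x=[6.0000 9.0000 10.0000 17.0000] v=[0.0000 0.0000 0.0000 0.0000]
Step 1: x=[5.0000 8.0000 16.0000 14.0000] v=[-2.0000 -2.0000 12.0000 -6.0000]
Step 2: x=[3.0000 9.5000 12.0000 17.0000] v=[-4.0000 3.0000 -8.0000 6.0000]
Step 3: x=[3.5000 9.0000 10.5000 19.0000] v=[1.0000 -1.0000 -3.0000 4.0000]
Step 4: x=[5.5000 6.5000 16.0000 16.5000] v=[4.0000 -5.0000 11.0000 -5.0000]
Step 5: x=[4.5000 8.2500 12.5000 17.5000] v=[-2.0000 3.5000 -7.0000 2.0000]
Step 6: x=[3.2500 10.2500 9.7500 17.5000] v=[-2.5000 4.0000 -5.5000 0.0000]
Max displacement = 4.0000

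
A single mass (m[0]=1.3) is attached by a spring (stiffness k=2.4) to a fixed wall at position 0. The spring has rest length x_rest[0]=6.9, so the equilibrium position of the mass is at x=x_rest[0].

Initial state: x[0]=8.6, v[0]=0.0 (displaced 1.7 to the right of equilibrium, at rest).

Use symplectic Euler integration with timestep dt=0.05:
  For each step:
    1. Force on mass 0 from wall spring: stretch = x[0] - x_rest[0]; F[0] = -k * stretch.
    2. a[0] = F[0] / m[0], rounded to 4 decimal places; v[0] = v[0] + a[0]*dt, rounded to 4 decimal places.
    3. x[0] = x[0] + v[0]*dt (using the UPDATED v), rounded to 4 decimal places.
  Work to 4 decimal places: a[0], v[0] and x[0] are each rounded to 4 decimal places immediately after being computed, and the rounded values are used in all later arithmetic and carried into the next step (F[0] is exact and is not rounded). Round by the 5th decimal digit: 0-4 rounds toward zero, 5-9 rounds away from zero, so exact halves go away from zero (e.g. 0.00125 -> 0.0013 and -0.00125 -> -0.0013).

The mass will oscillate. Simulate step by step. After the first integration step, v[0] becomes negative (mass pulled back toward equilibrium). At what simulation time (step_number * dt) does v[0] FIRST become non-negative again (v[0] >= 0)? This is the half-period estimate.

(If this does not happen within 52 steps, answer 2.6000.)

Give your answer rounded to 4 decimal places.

Answer: 2.3500

Derivation:
Step 0: x=[8.6000] v=[0.0000]
Step 1: x=[8.5922] v=[-0.1569]
Step 2: x=[8.5765] v=[-0.3131]
Step 3: x=[8.5531] v=[-0.4679]
Step 4: x=[8.5221] v=[-0.6205]
Step 5: x=[8.4836] v=[-0.7702]
Step 6: x=[8.4378] v=[-0.9164]
Step 7: x=[8.3849] v=[-1.0584]
Step 8: x=[8.3251] v=[-1.1955]
Step 9: x=[8.2587] v=[-1.3271]
Step 10: x=[8.1861] v=[-1.4525]
Step 11: x=[8.1075] v=[-1.5712]
Step 12: x=[8.0234] v=[-1.6827]
Step 13: x=[7.9341] v=[-1.7864]
Step 14: x=[7.8400] v=[-1.8819]
Step 15: x=[7.7416] v=[-1.9687]
Step 16: x=[7.6393] v=[-2.0464]
Step 17: x=[7.5336] v=[-2.1146]
Step 18: x=[7.4249] v=[-2.1731]
Step 19: x=[7.3138] v=[-2.2216]
Step 20: x=[7.2008] v=[-2.2598]
Step 21: x=[7.0864] v=[-2.2876]
Step 22: x=[6.9712] v=[-2.3048]
Step 23: x=[6.8556] v=[-2.3114]
Step 24: x=[6.7402] v=[-2.3073]
Step 25: x=[6.6256] v=[-2.2926]
Step 26: x=[6.5122] v=[-2.2673]
Step 27: x=[6.4006] v=[-2.2315]
Step 28: x=[6.2913] v=[-2.1854]
Step 29: x=[6.1848] v=[-2.1292]
Step 30: x=[6.0816] v=[-2.0632]
Step 31: x=[5.9822] v=[-1.9877]
Step 32: x=[5.8871] v=[-1.9030]
Step 33: x=[5.7966] v=[-1.8095]
Step 34: x=[5.7112] v=[-1.7077]
Step 35: x=[5.6313] v=[-1.5980]
Step 36: x=[5.5573] v=[-1.4809]
Step 37: x=[5.4895] v=[-1.3570]
Step 38: x=[5.4282] v=[-1.2268]
Step 39: x=[5.3737] v=[-1.0909]
Step 40: x=[5.3262] v=[-0.9500]
Step 41: x=[5.2860] v=[-0.8047]
Step 42: x=[5.2532] v=[-0.6557]
Step 43: x=[5.2280] v=[-0.5037]
Step 44: x=[5.2105] v=[-0.3494]
Step 45: x=[5.2008] v=[-0.1934]
Step 46: x=[5.1990] v=[-0.0366]
Step 47: x=[5.2050] v=[0.1204]
First v>=0 after going negative at step 47, time=2.3500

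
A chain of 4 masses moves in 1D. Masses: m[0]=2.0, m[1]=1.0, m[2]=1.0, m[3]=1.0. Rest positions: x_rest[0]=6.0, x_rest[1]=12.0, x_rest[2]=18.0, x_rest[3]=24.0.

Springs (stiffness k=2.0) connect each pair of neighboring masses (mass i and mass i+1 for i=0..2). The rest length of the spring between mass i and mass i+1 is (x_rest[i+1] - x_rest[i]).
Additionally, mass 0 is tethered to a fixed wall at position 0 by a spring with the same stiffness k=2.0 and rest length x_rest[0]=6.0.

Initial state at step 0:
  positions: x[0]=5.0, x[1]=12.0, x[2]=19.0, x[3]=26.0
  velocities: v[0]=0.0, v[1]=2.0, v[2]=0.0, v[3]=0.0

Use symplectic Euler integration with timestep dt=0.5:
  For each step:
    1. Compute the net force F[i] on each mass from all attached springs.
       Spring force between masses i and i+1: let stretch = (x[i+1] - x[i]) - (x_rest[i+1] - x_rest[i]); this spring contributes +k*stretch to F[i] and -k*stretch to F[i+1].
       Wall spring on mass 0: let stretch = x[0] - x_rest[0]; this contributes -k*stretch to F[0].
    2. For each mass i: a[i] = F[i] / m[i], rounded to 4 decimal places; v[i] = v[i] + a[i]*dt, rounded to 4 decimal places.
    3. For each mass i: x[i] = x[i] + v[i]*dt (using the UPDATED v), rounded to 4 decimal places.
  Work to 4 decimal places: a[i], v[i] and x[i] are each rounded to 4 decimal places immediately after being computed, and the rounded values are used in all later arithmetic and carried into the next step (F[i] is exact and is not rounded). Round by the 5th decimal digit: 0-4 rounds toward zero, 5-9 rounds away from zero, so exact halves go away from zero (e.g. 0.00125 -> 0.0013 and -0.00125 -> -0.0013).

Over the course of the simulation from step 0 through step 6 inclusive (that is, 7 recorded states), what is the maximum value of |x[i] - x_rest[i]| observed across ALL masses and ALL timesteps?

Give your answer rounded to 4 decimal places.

Answer: 2.1250

Derivation:
Step 0: x=[5.0000 12.0000 19.0000 26.0000] v=[0.0000 2.0000 0.0000 0.0000]
Step 1: x=[5.5000 13.0000 19.0000 25.5000] v=[1.0000 2.0000 0.0000 -1.0000]
Step 2: x=[6.5000 13.2500 19.2500 24.7500] v=[2.0000 0.5000 0.5000 -1.5000]
Step 3: x=[7.5625 13.1250 19.2500 24.2500] v=[2.1250 -0.2500 0.0000 -1.0000]
Step 4: x=[8.1250 13.2813 18.6875 24.2500] v=[1.1250 0.3125 -1.1250 0.0000]
Step 5: x=[7.9453 13.5625 18.2032 24.4688] v=[-0.3594 0.5624 -0.9687 0.4375]
Step 6: x=[7.1836 13.3555 18.5313 24.5548] v=[-1.5235 -0.4141 0.6562 0.1719]
Max displacement = 2.1250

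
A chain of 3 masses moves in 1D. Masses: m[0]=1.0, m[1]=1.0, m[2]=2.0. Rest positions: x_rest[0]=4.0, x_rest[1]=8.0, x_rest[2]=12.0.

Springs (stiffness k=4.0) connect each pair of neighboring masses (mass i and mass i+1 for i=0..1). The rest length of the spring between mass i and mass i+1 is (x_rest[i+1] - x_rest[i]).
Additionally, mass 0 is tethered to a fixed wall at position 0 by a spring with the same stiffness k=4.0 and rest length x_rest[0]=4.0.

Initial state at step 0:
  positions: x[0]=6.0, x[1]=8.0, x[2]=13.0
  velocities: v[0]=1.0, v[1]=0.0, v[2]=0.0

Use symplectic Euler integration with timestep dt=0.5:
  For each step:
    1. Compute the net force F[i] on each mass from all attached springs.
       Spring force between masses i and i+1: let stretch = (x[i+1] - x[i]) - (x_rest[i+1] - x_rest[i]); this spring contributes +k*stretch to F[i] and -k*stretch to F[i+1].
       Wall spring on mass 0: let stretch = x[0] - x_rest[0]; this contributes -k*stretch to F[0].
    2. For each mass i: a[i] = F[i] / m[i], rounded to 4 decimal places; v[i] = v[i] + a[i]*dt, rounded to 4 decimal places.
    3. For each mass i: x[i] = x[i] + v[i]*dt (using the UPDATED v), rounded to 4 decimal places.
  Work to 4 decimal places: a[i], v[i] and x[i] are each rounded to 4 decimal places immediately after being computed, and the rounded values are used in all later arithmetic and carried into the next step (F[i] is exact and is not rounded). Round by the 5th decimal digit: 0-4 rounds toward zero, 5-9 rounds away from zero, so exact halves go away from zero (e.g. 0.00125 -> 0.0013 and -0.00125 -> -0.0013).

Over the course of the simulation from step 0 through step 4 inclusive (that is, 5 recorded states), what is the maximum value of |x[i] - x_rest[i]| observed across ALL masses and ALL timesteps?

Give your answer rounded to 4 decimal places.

Answer: 3.0000

Derivation:
Step 0: x=[6.0000 8.0000 13.0000] v=[1.0000 0.0000 0.0000]
Step 1: x=[2.5000 11.0000 12.5000] v=[-7.0000 6.0000 -1.0000]
Step 2: x=[5.0000 7.0000 13.2500] v=[5.0000 -8.0000 1.5000]
Step 3: x=[4.5000 7.2500 12.8750] v=[-1.0000 0.5000 -0.7500]
Step 4: x=[2.2500 10.3750 11.6875] v=[-4.5000 6.2500 -2.3750]
Max displacement = 3.0000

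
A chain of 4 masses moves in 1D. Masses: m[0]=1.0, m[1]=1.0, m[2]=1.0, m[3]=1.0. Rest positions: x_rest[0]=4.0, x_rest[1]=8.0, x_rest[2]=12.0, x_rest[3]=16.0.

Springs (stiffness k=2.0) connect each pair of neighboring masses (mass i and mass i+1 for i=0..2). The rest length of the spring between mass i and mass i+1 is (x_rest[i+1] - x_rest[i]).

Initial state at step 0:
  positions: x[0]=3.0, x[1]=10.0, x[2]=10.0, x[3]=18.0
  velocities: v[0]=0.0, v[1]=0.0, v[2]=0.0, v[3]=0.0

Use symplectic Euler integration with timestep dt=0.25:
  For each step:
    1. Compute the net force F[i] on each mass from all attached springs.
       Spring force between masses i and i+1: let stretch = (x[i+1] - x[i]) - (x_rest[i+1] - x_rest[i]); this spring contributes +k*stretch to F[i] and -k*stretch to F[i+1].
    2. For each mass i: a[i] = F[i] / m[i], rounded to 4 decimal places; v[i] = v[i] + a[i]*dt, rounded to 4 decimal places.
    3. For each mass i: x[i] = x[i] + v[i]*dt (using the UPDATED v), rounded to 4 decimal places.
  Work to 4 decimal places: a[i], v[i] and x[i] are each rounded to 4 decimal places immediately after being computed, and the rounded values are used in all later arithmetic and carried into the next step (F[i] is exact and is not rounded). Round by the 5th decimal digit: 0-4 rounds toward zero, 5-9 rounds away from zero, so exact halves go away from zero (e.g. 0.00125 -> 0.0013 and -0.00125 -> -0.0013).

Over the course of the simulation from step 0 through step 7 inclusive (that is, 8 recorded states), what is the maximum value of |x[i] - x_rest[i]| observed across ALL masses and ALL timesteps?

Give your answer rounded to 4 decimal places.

Step 0: x=[3.0000 10.0000 10.0000 18.0000] v=[0.0000 0.0000 0.0000 0.0000]
Step 1: x=[3.3750 9.1250 11.0000 17.5000] v=[1.5000 -3.5000 4.0000 -2.0000]
Step 2: x=[3.9688 7.7656 12.5781 16.6875] v=[2.3750 -5.4375 6.3125 -3.2500]
Step 3: x=[4.5372 6.5332 14.0684 15.8613] v=[2.2734 -4.9297 5.9610 -3.3047]
Step 4: x=[4.8551 5.9932 14.8409 15.3110] v=[1.2714 -2.1601 3.0899 -2.2012]
Step 5: x=[4.8152 6.4169 14.5662 15.2019] v=[-0.1596 1.6947 -1.0989 -0.4363]
Step 6: x=[4.4755 7.6590 13.3523 15.5134] v=[-1.3588 4.9685 -4.8557 1.2459]
Step 7: x=[4.0337 9.2149 11.6969 16.0548] v=[-1.7671 6.2234 -6.6218 2.1654]
Max displacement = 2.8409

Answer: 2.8409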